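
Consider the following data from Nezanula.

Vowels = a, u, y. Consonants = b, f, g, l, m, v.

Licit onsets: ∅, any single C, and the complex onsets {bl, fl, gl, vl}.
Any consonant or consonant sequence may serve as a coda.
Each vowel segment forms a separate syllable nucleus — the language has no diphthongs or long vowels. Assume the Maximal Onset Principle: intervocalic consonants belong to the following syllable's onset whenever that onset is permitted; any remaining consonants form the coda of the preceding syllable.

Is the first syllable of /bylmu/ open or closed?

Vowels present: y, u; each is a nucleus, giving 2 syllables.
Between /y/ (V1) and /u/ (V2): /lm/ splits as /l/ + /m/ (/m/ is the longest suffix that is a licit onset).
So the parse is byl.mu.
Syllable 1 is /byl/ with coda /l/, so it is closed.

closed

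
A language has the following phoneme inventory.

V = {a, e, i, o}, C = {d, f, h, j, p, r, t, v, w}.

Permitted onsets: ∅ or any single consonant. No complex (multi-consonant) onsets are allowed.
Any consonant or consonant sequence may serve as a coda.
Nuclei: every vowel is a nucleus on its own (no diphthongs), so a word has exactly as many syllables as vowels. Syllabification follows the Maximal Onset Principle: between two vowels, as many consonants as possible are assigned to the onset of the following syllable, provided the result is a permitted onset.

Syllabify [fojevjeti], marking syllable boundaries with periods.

The vowels are o, e, e, i — 4 nuclei, so 4 syllables.
σ1/σ2 boundary: /j/ → onset of the next syllable (single consonants are always licit onsets).
σ2/σ3 boundary: /vj/ splits as /v/ + /j/ (/j/ is the longest suffix that is a licit onset).
σ3/σ4 boundary: /t/ → onset of the next syllable (single consonants are always licit onsets).

fo.jev.je.ti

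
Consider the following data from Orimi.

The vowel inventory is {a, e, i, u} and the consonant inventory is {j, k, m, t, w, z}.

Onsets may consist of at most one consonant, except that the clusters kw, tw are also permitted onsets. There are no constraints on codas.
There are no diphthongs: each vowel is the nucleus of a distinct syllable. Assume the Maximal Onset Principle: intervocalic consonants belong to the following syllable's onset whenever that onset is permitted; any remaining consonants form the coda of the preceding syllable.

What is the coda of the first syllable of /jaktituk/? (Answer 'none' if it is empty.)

k

The vowels are a, i, u — 3 nuclei, so 3 syllables.
V1 /a/ – V2 /i/: cluster /kt/ — the longest permitted-onset suffix is /t/; onset = /t/, preceding coda = /k/.
V2 /i/ – V3 /u/: /t/ is a single consonant, so it becomes the next onset.
Syllabification: jak.ti.tuk.
Syllable 1 is /jak/: onset /j/, nucleus /a/, coda /k/.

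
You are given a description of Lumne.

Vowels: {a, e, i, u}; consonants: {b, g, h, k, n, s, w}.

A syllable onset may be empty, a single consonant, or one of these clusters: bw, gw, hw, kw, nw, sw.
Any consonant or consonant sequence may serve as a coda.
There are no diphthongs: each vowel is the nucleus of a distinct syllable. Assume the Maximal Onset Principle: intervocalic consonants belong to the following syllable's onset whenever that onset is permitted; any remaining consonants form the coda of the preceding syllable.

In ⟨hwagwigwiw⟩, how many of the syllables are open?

The vowels are a, i, i — 3 nuclei, so 3 syllables.
/a…i/ gap (V1→V2): cluster /gw/ — /gw/ is itself a permitted onset, so the whole cluster goes right; preceding coda = ∅.
/i…i/ gap (V2→V3): cluster /gw/ — /gw/ is itself a permitted onset, so the whole cluster goes right; preceding coda = ∅.
Syllabification: hwa.gwi.gwiw.
Classifying each syllable: /hwa/ (open), /gwi/ (open), /gwiw/ (closed).
Open syllables: 2.

2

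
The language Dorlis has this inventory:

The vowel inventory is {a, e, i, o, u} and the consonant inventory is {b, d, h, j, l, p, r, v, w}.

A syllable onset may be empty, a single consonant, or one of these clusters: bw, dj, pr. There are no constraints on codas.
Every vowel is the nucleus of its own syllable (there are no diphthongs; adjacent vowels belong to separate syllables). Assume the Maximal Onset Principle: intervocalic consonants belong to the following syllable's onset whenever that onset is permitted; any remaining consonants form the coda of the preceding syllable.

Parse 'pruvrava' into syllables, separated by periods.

The vowels are u, a, a — 3 nuclei, so 3 syllables.
V1 /u/ – V2 /a/: cluster /vr/ — the longest permitted-onset suffix is /r/; onset = /r/, preceding coda = /v/.
V2 /a/ – V3 /a/: just /v/ — single C goes to the following onset.

pruv.ra.va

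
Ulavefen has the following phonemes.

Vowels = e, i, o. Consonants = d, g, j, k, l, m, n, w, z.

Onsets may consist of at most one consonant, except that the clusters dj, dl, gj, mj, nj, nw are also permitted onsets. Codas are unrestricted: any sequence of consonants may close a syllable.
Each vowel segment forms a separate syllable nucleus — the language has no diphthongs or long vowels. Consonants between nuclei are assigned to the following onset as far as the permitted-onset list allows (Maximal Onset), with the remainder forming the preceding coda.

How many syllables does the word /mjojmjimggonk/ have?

3

Vowels present: o, i, o; each is a nucleus, giving 3 syllables.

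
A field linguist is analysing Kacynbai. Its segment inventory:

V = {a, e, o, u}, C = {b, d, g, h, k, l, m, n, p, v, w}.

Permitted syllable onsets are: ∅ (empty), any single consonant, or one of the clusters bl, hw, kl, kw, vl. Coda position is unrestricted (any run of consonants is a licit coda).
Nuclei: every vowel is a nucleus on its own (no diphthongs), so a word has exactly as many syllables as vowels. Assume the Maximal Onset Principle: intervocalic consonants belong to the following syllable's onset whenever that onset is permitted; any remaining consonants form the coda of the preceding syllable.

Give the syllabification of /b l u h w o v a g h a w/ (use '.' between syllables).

Nuclei (vowels): u, o, a, a → 4 syllables.
V1 /u/ – V2 /o/: cluster /hw/ — /hw/ is itself a permitted onset, so the whole cluster goes right; preceding coda = ∅.
V2 /o/ – V3 /a/: /v/ is a single consonant, so it becomes the next onset.
V3 /a/ – V4 /a/: /gh/; trying suffixes from longest down, /h/ is the first permitted one, so coda /g/ | onset /h/.

blu.hwo.vag.haw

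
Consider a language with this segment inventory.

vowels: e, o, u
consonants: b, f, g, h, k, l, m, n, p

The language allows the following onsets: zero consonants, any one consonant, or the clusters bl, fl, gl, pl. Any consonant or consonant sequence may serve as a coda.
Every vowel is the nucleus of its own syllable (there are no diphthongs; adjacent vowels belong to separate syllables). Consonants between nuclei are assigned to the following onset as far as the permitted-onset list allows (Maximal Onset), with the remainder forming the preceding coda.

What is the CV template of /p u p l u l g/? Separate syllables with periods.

CV.CCVCC

Nuclei (vowels): u, u → 2 syllables.
σ1/σ2 boundary: cluster /pl/ — /pl/ is itself a permitted onset, so the whole cluster goes right; preceding coda = ∅.
Syllabification: pu.plulg.
Mapping each syllable to C/V: /pu/ → CV, /plulg/ → CCVCC.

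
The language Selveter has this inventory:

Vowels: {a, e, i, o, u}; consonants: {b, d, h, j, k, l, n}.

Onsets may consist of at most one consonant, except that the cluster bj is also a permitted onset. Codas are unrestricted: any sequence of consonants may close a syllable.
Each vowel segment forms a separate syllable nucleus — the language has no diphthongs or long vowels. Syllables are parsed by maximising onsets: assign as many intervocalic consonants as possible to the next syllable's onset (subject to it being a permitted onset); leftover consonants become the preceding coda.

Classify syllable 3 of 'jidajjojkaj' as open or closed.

Vowels present: i, a, o, a; each is a nucleus, giving 4 syllables.
σ1/σ2 boundary: /d/ → onset of the next syllable (single consonants are always licit onsets).
σ2/σ3 boundary: /jj/; trying suffixes from longest down, /j/ is the first permitted one, so coda /j/ | onset /j/.
σ3/σ4 boundary: cluster /jk/ — the longest permitted-onset suffix is /k/; onset = /k/, preceding coda = /j/.
So the parse is ji.daj.joj.kaj.
Syllable 3 is /joj/ with coda /j/, so it is closed.

closed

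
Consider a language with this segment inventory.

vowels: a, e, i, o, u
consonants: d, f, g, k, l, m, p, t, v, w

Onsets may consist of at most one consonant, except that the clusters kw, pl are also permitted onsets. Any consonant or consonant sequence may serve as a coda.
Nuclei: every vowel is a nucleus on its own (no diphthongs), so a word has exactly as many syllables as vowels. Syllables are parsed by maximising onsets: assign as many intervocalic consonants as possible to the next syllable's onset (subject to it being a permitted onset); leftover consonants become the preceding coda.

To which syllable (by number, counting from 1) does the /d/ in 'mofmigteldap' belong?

The vowels are o, i, e, a — 4 nuclei, so 4 syllables.
/o…i/ gap (V1→V2): cluster /fm/ — the longest permitted-onset suffix is /m/; onset = /m/, preceding coda = /f/.
/i…e/ gap (V2→V3): /gt/ — longest licit onset from the right is /t/, leaving /g/ as coda.
/e…a/ gap (V3→V4): /ld/ — longest licit onset from the right is /d/, leaving /l/ as coda.
Putting it together: mof.mig.tel.dap.
The /d/ is in the onset of syllable 4 (/dap/).

4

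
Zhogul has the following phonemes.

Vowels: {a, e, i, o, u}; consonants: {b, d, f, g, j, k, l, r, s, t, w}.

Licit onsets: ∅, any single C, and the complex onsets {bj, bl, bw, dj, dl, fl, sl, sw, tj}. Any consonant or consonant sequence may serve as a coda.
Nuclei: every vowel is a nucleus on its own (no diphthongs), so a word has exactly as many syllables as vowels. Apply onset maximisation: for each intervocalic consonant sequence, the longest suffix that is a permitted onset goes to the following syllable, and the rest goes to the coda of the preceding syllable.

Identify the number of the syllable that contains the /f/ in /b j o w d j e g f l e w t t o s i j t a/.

3

Vowels present: o, e, e, o, i, a; each is a nucleus, giving 6 syllables.
Between /o/ (V1) and /e/ (V2): cluster /wdj/ — the longest permitted-onset suffix is /dj/; onset = /dj/, preceding coda = /w/.
Between /e/ (V2) and /e/ (V3): /gfl/; trying suffixes from longest down, /fl/ is the first permitted one, so coda /g/ | onset /fl/.
Between /e/ (V3) and /o/ (V4): /wtt/; trying suffixes from longest down, /t/ is the first permitted one, so coda /wt/ | onset /t/.
Between /o/ (V4) and /i/ (V5): just /s/ — single C goes to the following onset.
Between /i/ (V5) and /a/ (V6): cluster /jt/ — the longest permitted-onset suffix is /t/; onset = /t/, preceding coda = /j/.
So the parse is bjow.djeg.flewt.to.sij.ta.
The /f/ is in the onset of syllable 3 (/flewt/).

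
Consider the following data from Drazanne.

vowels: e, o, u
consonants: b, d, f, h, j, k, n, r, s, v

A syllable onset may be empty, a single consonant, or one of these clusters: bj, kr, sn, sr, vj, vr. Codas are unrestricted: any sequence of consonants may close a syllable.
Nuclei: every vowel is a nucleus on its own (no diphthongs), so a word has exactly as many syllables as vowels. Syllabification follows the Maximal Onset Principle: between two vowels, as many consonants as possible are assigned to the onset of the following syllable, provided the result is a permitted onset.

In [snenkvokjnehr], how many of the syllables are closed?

3

Vowels present: e, o, e; each is a nucleus, giving 3 syllables.
σ1/σ2 boundary: /nkv/; trying suffixes from longest down, /v/ is the first permitted one, so coda /nk/ | onset /v/.
σ2/σ3 boundary: /kjn/ — longest licit onset from the right is /n/, leaving /kj/ as coda.
Result: snenk.vokj.nehr.
Classifying each syllable: /snenk/ (closed), /vokj/ (closed), /nehr/ (closed).
Closed syllables: 3.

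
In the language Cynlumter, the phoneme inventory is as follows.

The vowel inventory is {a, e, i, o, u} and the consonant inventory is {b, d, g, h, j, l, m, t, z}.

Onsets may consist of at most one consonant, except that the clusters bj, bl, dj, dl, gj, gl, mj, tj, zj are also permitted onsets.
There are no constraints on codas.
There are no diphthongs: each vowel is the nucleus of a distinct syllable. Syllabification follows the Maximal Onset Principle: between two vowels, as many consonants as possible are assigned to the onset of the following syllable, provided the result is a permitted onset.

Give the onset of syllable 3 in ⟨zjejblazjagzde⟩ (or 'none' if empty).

zj

The vowels are e, a, a, e — 4 nuclei, so 4 syllables.
Between /e/ (V1) and /a/ (V2): /jbl/; trying suffixes from longest down, /bl/ is the first permitted one, so coda /j/ | onset /bl/.
Between /a/ (V2) and /a/ (V3): /zj/ is a licit onset in full, so it all attaches to the next syllable.
Between /a/ (V3) and /e/ (V4): cluster /gzd/ — the longest permitted-onset suffix is /d/; onset = /d/, preceding coda = /gz/.
Putting it together: zjej.bla.zjagz.de.
Syllable 3 is /zjagz/: onset /zj/, nucleus /a/, coda /gz/.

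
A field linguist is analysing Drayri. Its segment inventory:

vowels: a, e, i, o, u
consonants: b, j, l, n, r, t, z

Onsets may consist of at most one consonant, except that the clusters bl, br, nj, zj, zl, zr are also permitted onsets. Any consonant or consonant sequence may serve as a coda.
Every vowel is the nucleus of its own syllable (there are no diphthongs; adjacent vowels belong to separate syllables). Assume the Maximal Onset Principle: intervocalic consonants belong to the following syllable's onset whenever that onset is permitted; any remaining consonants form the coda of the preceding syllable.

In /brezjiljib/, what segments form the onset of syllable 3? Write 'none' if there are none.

j

Vowels present: e, i, i; each is a nucleus, giving 3 syllables.
σ1/σ2 boundary: /zj/ is a licit onset in full, so it all attaches to the next syllable.
σ2/σ3 boundary: /lj/ — longest licit onset from the right is /j/, leaving /l/ as coda.
Result: bre.zjil.jib.
Syllable 3 is /jib/: onset /j/, nucleus /i/, coda /b/.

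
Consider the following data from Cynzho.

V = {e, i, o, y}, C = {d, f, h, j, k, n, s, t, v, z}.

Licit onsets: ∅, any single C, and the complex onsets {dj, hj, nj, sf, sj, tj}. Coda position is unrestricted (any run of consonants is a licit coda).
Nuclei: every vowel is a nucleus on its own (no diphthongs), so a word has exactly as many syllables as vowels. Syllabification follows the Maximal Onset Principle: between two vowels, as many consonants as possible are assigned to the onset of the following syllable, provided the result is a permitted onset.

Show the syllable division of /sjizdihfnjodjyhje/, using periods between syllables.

sjiz.dihf.njo.djy.hje

Vowels present: i, i, o, y, e; each is a nucleus, giving 5 syllables.
V1 /i/ – V2 /i/: cluster /zd/ — the longest permitted-onset suffix is /d/; onset = /d/, preceding coda = /z/.
V2 /i/ – V3 /o/: cluster /hfnj/ — the longest permitted-onset suffix is /nj/; onset = /nj/, preceding coda = /hf/.
V3 /o/ – V4 /y/: /dj/ — entire cluster is a permitted onset → onset /dj/, coda ∅.
V4 /y/ – V5 /e/: /hj/ is a licit onset in full, so it all attaches to the next syllable.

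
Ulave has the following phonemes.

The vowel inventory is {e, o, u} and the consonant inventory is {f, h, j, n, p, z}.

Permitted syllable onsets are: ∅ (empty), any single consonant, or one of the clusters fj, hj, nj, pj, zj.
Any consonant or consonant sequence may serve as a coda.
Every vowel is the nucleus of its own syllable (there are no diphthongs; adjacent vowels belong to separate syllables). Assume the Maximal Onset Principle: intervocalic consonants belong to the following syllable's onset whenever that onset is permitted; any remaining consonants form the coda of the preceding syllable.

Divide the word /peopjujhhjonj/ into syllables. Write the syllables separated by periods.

pe.o.pjujh.hjonj

Nuclei (vowels): e, o, u, o → 4 syllables.
V1 /e/ – V2 /o/: no consonants, so the boundary falls immediately after /e/.
V2 /o/ – V3 /u/: /pj/ — entire cluster is a permitted onset → onset /pj/, coda ∅.
V3 /u/ – V4 /o/: /jhhj/; trying suffixes from longest down, /hj/ is the first permitted one, so coda /jh/ | onset /hj/.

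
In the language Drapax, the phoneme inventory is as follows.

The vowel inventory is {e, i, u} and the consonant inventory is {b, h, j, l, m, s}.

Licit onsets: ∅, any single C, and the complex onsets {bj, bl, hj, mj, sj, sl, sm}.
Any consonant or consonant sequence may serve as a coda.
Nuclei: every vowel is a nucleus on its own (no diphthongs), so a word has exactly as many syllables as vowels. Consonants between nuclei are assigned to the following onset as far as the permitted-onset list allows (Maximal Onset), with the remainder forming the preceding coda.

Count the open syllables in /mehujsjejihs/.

2

Vowels present: e, u, e, i; each is a nucleus, giving 4 syllables.
V1 /e/ – V2 /u/: just /h/ — single C goes to the following onset.
V2 /u/ – V3 /e/: /jsj/; trying suffixes from longest down, /sj/ is the first permitted one, so coda /j/ | onset /sj/.
V3 /e/ – V4 /i/: /j/ → onset of the next syllable (single consonants are always licit onsets).
Putting it together: me.huj.sje.jihs.
Classifying each syllable: /me/ (open), /huj/ (closed), /sje/ (open), /jihs/ (closed).
Open syllables: 2.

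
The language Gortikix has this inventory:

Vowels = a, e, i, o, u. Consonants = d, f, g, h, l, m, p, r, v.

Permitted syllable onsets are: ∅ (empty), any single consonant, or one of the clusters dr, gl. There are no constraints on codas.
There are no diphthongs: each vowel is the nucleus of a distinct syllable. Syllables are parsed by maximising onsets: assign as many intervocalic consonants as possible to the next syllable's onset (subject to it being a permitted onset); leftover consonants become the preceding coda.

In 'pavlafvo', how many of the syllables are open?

Vowels present: a, a, o; each is a nucleus, giving 3 syllables.
/a…a/ gap (V1→V2): /vl/; trying suffixes from longest down, /l/ is the first permitted one, so coda /v/ | onset /l/.
/a…o/ gap (V2→V3): cluster /fv/ — the longest permitted-onset suffix is /v/; onset = /v/, preceding coda = /f/.
So the parse is pav.laf.vo.
Classifying each syllable: /pav/ (closed), /laf/ (closed), /vo/ (open).
Open syllables: 1.

1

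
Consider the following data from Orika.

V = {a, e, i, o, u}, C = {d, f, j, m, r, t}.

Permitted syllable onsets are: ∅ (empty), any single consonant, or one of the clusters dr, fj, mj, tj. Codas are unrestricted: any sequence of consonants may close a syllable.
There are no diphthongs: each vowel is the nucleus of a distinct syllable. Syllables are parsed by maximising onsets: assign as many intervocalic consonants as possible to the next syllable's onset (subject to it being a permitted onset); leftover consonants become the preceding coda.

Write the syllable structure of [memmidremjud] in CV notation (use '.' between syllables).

CVC.CV.CCV.CCVC

Nuclei (vowels): e, i, e, u → 4 syllables.
Between /e/ (V1) and /i/ (V2): cluster /mm/ — the longest permitted-onset suffix is /m/; onset = /m/, preceding coda = /m/.
Between /i/ (V2) and /e/ (V3): /dr/ — entire cluster is a permitted onset → onset /dr/, coda ∅.
Between /e/ (V3) and /u/ (V4): /mj/ — entire cluster is a permitted onset → onset /mj/, coda ∅.
Syllabification: mem.mi.dre.mjud.
Mapping each syllable to C/V: /mem/ → CVC, /mi/ → CV, /dre/ → CCV, /mjud/ → CCVC.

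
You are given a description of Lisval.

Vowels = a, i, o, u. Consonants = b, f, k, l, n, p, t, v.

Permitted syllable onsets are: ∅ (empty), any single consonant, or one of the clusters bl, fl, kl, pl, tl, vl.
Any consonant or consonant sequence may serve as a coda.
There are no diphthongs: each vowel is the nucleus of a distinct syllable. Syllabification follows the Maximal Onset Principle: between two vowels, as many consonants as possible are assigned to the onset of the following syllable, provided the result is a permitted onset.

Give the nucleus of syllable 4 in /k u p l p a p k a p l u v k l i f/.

u

The vowels are u, a, a, u, i — 5 nuclei, so 5 syllables.
The fourth nucleus (vowel 4 from the left) is /u/.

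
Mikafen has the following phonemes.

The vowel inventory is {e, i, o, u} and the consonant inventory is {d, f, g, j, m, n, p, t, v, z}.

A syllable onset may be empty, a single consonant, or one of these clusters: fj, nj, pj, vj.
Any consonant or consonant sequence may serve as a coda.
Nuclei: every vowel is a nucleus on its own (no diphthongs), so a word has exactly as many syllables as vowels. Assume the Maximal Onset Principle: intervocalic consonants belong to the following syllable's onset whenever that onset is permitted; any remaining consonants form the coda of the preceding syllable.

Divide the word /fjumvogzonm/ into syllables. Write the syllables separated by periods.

fjum.vog.zonm

Vowels present: u, o, o; each is a nucleus, giving 3 syllables.
Between /u/ (V1) and /o/ (V2): /mv/; trying suffixes from longest down, /v/ is the first permitted one, so coda /m/ | onset /v/.
Between /o/ (V2) and /o/ (V3): /gz/ — longest licit onset from the right is /z/, leaving /g/ as coda.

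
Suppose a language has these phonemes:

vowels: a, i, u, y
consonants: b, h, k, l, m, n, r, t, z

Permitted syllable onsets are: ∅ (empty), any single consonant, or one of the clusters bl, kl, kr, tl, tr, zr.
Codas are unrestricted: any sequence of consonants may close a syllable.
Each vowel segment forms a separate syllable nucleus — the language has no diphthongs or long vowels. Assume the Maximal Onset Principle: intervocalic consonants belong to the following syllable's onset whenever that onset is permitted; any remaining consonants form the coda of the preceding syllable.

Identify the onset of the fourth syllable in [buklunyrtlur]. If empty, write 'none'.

Nuclei (vowels): u, u, y, u → 4 syllables.
σ1/σ2 boundary: cluster /kl/ — /kl/ is itself a permitted onset, so the whole cluster goes right; preceding coda = ∅.
σ2/σ3 boundary: /n/ is a single consonant, so it becomes the next onset.
σ3/σ4 boundary: cluster /rtl/ — the longest permitted-onset suffix is /tl/; onset = /tl/, preceding coda = /r/.
Putting it together: bu.klu.nyr.tlur.
Syllable 4 is /tlur/: onset /tl/, nucleus /u/, coda /r/.

tl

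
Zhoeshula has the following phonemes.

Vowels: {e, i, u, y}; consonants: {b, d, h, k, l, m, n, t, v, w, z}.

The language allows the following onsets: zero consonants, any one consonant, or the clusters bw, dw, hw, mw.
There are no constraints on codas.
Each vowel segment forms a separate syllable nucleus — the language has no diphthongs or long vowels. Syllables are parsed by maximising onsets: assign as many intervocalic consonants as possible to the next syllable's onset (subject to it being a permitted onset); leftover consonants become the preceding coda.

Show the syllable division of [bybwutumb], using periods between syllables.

Vowels present: y, u, u; each is a nucleus, giving 3 syllables.
σ1/σ2 boundary: /bw/ is a licit onset in full, so it all attaches to the next syllable.
σ2/σ3 boundary: /t/ → onset of the next syllable (single consonants are always licit onsets).

by.bwu.tumb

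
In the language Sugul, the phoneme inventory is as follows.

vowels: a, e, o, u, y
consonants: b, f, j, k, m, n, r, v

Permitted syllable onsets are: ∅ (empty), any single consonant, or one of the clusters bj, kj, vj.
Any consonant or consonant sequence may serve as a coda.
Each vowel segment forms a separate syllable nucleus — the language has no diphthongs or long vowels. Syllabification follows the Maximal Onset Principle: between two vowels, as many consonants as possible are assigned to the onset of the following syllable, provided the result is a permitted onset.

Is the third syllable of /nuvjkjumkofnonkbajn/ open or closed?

closed

Vowels present: u, u, o, o, a; each is a nucleus, giving 5 syllables.
σ1/σ2 boundary: /vjkj/ — longest licit onset from the right is /kj/, leaving /vj/ as coda.
σ2/σ3 boundary: /mk/ splits as /m/ + /k/ (/k/ is the longest suffix that is a licit onset).
σ3/σ4 boundary: /fn/; trying suffixes from longest down, /n/ is the first permitted one, so coda /f/ | onset /n/.
σ4/σ5 boundary: /nkb/ — longest licit onset from the right is /b/, leaving /nk/ as coda.
So the parse is nuvj.kjum.kof.nonk.bajn.
Syllable 3 is /kof/ with coda /f/, so it is closed.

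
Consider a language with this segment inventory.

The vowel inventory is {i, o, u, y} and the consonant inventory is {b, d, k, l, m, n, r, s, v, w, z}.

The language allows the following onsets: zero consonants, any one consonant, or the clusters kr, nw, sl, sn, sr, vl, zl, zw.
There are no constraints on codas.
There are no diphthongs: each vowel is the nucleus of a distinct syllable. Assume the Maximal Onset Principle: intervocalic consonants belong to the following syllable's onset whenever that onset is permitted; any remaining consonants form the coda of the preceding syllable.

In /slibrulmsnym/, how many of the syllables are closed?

Vowels present: i, u, y; each is a nucleus, giving 3 syllables.
Between /i/ (V1) and /u/ (V2): /br/; trying suffixes from longest down, /r/ is the first permitted one, so coda /b/ | onset /r/.
Between /u/ (V2) and /y/ (V3): /lmsn/ splits as /lm/ + /sn/ (/sn/ is the longest suffix that is a licit onset).
Result: slib.rulm.snym.
Classifying each syllable: /slib/ (closed), /rulm/ (closed), /snym/ (closed).
Closed syllables: 3.

3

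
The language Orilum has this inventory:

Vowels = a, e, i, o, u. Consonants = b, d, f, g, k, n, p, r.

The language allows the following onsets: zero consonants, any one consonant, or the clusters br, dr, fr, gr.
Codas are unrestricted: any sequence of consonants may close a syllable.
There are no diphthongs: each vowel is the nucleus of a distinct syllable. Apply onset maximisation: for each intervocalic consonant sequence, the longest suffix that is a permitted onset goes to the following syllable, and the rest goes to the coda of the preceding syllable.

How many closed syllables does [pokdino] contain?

Vowels present: o, i, o; each is a nucleus, giving 3 syllables.
σ1/σ2 boundary: /kd/; trying suffixes from longest down, /d/ is the first permitted one, so coda /k/ | onset /d/.
σ2/σ3 boundary: just /n/ — single C goes to the following onset.
Result: pok.di.no.
Classifying each syllable: /pok/ (closed), /di/ (open), /no/ (open).
Closed syllables: 1.

1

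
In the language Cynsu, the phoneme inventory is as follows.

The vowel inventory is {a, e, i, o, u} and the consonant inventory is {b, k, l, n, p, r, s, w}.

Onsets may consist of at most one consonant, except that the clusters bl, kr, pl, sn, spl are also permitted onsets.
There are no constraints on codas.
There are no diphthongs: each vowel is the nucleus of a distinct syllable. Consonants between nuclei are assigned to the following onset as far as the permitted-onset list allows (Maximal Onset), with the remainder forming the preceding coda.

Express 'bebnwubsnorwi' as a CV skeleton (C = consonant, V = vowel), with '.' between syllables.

Nuclei (vowels): e, u, o, i → 4 syllables.
Between /e/ (V1) and /u/ (V2): cluster /bnw/ — the longest permitted-onset suffix is /w/; onset = /w/, preceding coda = /bn/.
Between /u/ (V2) and /o/ (V3): cluster /bsn/ — the longest permitted-onset suffix is /sn/; onset = /sn/, preceding coda = /b/.
Between /o/ (V3) and /i/ (V4): cluster /rw/ — the longest permitted-onset suffix is /w/; onset = /w/, preceding coda = /r/.
Putting it together: bebn.wub.snor.wi.
Mapping each syllable to C/V: /bebn/ → CVCC, /wub/ → CVC, /snor/ → CCVC, /wi/ → CV.

CVCC.CVC.CCVC.CV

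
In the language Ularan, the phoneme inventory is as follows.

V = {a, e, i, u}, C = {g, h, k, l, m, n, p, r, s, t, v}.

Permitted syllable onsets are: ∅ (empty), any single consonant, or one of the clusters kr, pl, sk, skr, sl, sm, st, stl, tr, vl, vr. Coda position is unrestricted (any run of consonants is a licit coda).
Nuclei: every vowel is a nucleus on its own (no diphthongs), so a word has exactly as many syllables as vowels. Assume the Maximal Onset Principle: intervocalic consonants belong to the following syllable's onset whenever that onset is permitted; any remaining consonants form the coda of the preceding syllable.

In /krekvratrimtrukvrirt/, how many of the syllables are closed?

4

Vowels present: e, a, i, u, i; each is a nucleus, giving 5 syllables.
V1 /e/ – V2 /a/: /kvr/ — longest licit onset from the right is /vr/, leaving /k/ as coda.
V2 /a/ – V3 /i/: /tr/ — entire cluster is a permitted onset → onset /tr/, coda ∅.
V3 /i/ – V4 /u/: /mtr/ splits as /m/ + /tr/ (/tr/ is the longest suffix that is a licit onset).
V4 /u/ – V5 /i/: /kvr/; trying suffixes from longest down, /vr/ is the first permitted one, so coda /k/ | onset /vr/.
Putting it together: krek.vra.trim.truk.vrirt.
Classifying each syllable: /krek/ (closed), /vra/ (open), /trim/ (closed), /truk/ (closed), /vrirt/ (closed).
Closed syllables: 4.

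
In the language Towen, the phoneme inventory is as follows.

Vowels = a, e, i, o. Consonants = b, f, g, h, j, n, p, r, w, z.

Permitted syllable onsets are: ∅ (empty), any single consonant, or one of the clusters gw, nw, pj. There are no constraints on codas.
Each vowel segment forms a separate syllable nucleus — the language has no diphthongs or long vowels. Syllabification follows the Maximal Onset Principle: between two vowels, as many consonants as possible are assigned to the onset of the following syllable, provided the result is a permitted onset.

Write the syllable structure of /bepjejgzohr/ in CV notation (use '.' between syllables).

CV.CCVCC.CVCC

The vowels are e, e, o — 3 nuclei, so 3 syllables.
σ1/σ2 boundary: /pj/ is a licit onset in full, so it all attaches to the next syllable.
σ2/σ3 boundary: cluster /jgz/ — the longest permitted-onset suffix is /z/; onset = /z/, preceding coda = /jg/.
Syllabification: be.pjejg.zohr.
Mapping each syllable to C/V: /be/ → CV, /pjejg/ → CCVCC, /zohr/ → CVCC.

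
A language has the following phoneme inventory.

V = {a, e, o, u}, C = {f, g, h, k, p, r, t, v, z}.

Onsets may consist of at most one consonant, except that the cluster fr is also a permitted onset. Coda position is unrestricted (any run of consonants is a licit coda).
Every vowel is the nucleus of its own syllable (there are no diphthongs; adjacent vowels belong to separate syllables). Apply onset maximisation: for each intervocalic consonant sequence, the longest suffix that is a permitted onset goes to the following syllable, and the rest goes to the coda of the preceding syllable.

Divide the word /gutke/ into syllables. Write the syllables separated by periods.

Nuclei (vowels): u, e → 2 syllables.
/u…e/ gap (V1→V2): /tk/ splits as /t/ + /k/ (/k/ is the longest suffix that is a licit onset).

gut.ke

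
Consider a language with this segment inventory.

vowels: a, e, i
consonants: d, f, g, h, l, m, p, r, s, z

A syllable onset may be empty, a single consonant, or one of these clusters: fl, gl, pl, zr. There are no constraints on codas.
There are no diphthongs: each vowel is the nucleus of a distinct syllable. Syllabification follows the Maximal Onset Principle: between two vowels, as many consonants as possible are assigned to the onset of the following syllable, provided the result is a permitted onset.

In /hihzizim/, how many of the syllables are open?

1

The vowels are i, i, i — 3 nuclei, so 3 syllables.
V1 /i/ – V2 /i/: /hz/ splits as /h/ + /z/ (/z/ is the longest suffix that is a licit onset).
V2 /i/ – V3 /i/: just /z/ — single C goes to the following onset.
Putting it together: hih.zi.zim.
Classifying each syllable: /hih/ (closed), /zi/ (open), /zim/ (closed).
Open syllables: 1.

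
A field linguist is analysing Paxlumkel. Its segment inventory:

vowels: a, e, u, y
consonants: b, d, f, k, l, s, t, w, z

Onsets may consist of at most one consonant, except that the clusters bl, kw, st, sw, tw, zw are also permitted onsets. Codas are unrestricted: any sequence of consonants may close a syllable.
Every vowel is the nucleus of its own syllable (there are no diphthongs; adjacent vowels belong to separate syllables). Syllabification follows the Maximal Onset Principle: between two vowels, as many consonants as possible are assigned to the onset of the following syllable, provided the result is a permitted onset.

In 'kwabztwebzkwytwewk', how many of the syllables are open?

1

The vowels are a, e, y, e — 4 nuclei, so 4 syllables.
Between /a/ (V1) and /e/ (V2): /bztw/; trying suffixes from longest down, /tw/ is the first permitted one, so coda /bz/ | onset /tw/.
Between /e/ (V2) and /y/ (V3): /bzkw/ splits as /bz/ + /kw/ (/kw/ is the longest suffix that is a licit onset).
Between /y/ (V3) and /e/ (V4): /tw/ is a licit onset in full, so it all attaches to the next syllable.
Putting it together: kwabz.twebz.kwy.twewk.
Classifying each syllable: /kwabz/ (closed), /twebz/ (closed), /kwy/ (open), /twewk/ (closed).
Open syllables: 1.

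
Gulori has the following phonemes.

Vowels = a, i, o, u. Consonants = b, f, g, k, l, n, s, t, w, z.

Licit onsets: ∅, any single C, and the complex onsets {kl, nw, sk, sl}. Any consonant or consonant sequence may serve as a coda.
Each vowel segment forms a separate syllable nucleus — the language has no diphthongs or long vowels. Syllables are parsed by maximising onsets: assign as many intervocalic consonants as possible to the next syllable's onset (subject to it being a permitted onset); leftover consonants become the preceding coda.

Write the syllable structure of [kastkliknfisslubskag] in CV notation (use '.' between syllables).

CVCC.CCVCC.CVC.CCVC.CCVC

Vowels present: a, i, i, u, a; each is a nucleus, giving 5 syllables.
Between /a/ (V1) and /i/ (V2): cluster /stkl/ — the longest permitted-onset suffix is /kl/; onset = /kl/, preceding coda = /st/.
Between /i/ (V2) and /i/ (V3): /knf/ — longest licit onset from the right is /f/, leaving /kn/ as coda.
Between /i/ (V3) and /u/ (V4): /ssl/; trying suffixes from longest down, /sl/ is the first permitted one, so coda /s/ | onset /sl/.
Between /u/ (V4) and /a/ (V5): /bsk/ — longest licit onset from the right is /sk/, leaving /b/ as coda.
Syllabification: kast.klikn.fis.slub.skag.
Mapping each syllable to C/V: /kast/ → CVCC, /klikn/ → CCVCC, /fis/ → CVC, /slub/ → CCVC, /skag/ → CCVC.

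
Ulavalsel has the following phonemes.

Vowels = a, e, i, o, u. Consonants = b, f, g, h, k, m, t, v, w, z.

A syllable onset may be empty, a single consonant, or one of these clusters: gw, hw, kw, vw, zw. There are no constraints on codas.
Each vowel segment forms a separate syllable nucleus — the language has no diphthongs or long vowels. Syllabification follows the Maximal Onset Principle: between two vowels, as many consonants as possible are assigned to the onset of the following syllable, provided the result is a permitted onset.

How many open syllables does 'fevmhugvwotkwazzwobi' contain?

2

The vowels are e, u, o, a, o, i — 6 nuclei, so 6 syllables.
σ1/σ2 boundary: /vmh/; trying suffixes from longest down, /h/ is the first permitted one, so coda /vm/ | onset /h/.
σ2/σ3 boundary: /gvw/; trying suffixes from longest down, /vw/ is the first permitted one, so coda /g/ | onset /vw/.
σ3/σ4 boundary: /tkw/; trying suffixes from longest down, /kw/ is the first permitted one, so coda /t/ | onset /kw/.
σ4/σ5 boundary: /zzw/ splits as /z/ + /zw/ (/zw/ is the longest suffix that is a licit onset).
σ5/σ6 boundary: just /b/ — single C goes to the following onset.
Putting it together: fevm.hug.vwot.kwaz.zwo.bi.
Classifying each syllable: /fevm/ (closed), /hug/ (closed), /vwot/ (closed), /kwaz/ (closed), /zwo/ (open), /bi/ (open).
Open syllables: 2.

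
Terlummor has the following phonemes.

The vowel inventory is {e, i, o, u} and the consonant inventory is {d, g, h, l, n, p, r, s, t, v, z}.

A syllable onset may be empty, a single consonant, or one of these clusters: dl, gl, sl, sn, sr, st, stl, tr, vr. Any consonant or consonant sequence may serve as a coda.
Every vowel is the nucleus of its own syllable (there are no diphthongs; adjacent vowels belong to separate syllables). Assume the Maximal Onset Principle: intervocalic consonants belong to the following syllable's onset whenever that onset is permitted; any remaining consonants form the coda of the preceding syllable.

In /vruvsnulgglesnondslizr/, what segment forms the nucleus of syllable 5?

The vowels are u, u, e, o, i — 5 nuclei, so 5 syllables.
The fifth nucleus (vowel 5 from the left) is /i/.

i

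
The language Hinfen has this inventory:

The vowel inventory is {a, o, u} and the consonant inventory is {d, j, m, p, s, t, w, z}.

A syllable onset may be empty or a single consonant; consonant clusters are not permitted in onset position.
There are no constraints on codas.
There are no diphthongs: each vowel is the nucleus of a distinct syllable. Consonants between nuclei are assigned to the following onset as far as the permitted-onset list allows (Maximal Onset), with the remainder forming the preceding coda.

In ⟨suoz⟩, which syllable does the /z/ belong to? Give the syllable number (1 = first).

Nuclei (vowels): u, o → 2 syllables.
Between /u/ (V1) and /o/ (V2): no consonants, so the boundary falls immediately after /u/.
So the parse is su.oz.
The /z/ is in the coda of syllable 2 (/oz/).

2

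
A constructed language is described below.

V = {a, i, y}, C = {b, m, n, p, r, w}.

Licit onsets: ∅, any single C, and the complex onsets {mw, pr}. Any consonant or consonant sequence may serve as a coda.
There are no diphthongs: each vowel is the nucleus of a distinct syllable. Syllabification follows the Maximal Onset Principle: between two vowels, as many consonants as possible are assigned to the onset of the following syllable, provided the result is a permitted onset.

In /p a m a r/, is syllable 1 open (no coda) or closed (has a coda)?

Nuclei (vowels): a, a → 2 syllables.
/a…a/ gap (V1→V2): /m/ is a single consonant, so it becomes the next onset.
So the parse is pa.mar.
Syllable 1 is /pa/; it ends in its nucleus with no coda, so it is open.

open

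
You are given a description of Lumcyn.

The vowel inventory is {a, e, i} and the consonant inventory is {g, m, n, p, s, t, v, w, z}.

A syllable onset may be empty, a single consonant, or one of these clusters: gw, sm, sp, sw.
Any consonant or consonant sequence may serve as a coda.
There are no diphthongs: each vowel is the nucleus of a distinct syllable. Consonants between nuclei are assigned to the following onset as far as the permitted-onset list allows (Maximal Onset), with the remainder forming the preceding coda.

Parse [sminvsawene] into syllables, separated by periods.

sminv.sa.we.ne

Nuclei (vowels): i, a, e, e → 4 syllables.
V1 /i/ – V2 /a/: cluster /nvs/ — the longest permitted-onset suffix is /s/; onset = /s/, preceding coda = /nv/.
V2 /a/ – V3 /e/: /w/ is a single consonant, so it becomes the next onset.
V3 /e/ – V4 /e/: /n/ is a single consonant, so it becomes the next onset.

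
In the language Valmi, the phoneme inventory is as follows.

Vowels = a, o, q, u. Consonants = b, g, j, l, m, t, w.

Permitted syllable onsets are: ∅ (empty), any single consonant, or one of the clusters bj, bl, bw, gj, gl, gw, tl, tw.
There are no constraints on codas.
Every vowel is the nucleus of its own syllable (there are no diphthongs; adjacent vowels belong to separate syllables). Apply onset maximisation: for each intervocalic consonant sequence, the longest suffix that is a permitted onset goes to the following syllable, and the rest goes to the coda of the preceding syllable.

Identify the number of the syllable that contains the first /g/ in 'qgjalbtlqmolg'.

Vowels present: q, a, q, o; each is a nucleus, giving 4 syllables.
Between /q/ (V1) and /a/ (V2): /gj/ is a licit onset in full, so it all attaches to the next syllable.
Between /a/ (V2) and /q/ (V3): cluster /lbtl/ — the longest permitted-onset suffix is /tl/; onset = /tl/, preceding coda = /lb/.
Between /q/ (V3) and /o/ (V4): /m/ → onset of the next syllable (single consonants are always licit onsets).
Result: q.gjalb.tlq.molg.
The first /g/ is in the onset of syllable 2 (/gjalb/).

2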